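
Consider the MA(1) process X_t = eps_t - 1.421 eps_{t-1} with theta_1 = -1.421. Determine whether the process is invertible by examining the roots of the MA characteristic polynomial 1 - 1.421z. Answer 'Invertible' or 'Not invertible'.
\text{Not invertible}

The MA(q) characteristic polynomial is P(z) = 1 - 1.421z.
Invertibility requires all roots to lie outside the unit circle, i.e. |z| > 1 for every root.
This is linear in z: 1 + (-1.421) z = 0  =>  z = -1/(-1.421) = 0.70373,  |z| = 0.70373.
Moduli of all roots: 0.7037.
All moduli strictly greater than 1? No.
Verdict: Not invertible.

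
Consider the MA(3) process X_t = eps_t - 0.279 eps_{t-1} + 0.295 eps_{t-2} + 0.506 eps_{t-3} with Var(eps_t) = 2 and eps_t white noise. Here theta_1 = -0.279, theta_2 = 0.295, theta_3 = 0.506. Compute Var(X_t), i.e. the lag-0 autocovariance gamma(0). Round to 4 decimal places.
\gamma(0) = 2.8418

For an MA(q) process X_t = eps_t + sum_i theta_i eps_{t-i} with
Var(eps_t) = sigma^2, the variance is
  gamma(0) = sigma^2 * (1 + sum_i theta_i^2).
  sum_i theta_i^2 = (-0.279)^2 + (0.295)^2 + (0.506)^2 = 0.077841 + 0.087025 + 0.256036 = 0.420902.
  gamma(0) = 2 * (1 + 0.420902) = 2 * 1.420902 = 2.841804, which rounds to 2.8418.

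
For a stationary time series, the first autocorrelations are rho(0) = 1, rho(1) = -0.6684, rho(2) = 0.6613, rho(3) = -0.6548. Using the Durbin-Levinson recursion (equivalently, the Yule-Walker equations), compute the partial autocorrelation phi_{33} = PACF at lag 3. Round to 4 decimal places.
\phi_{33} = -0.2659

The PACF at lag k is phi_{kk}, the last component of the solution
to the Yule-Walker system G_k phi = r_k where
  (G_k)_{ij} = rho(|i - j|), (r_k)_i = rho(i), i,j = 1..k.
Equivalently, Durbin-Levinson gives phi_{kk} iteratively:
  phi_{11} = rho(1)
  phi_{kk} = [rho(k) - sum_{j=1..k-1} phi_{k-1,j} rho(k-j)]
            / [1 - sum_{j=1..k-1} phi_{k-1,j} rho(j)],
  phi_{k,j} = phi_{k-1,j} - phi_{kk} phi_{k-1,k-j},  j = 1..k-1.
Step k = 1:
  phi_11 = rho(1) = -0.6684.
Step k = 2:
  phi_22 = [rho(2) - phi_11 rho(1)] / [1 - phi_11 rho(1)] = [0.6613 - (-0.6684)(-0.6684)] / [1 - (-0.6684)(-0.6684)]
         = 0.21454144 / 0.55324144 = 0.38779.
  Update: phi_21 = phi_11 - phi_22 phi_11 = -0.6684 - (0.38779)(-0.6684) = -0.409201.
Step k = 3:
  phi_33 = [rho(3) - phi_21 rho(2) - phi_22 rho(1)] / [1 - phi_21 rho(1) - phi_22 rho(2)]
    numerator   = -0.6548 - (-0.409201)(0.6613) - (0.38779)(-0.6684) = -0.12499646
    denominator = 1 - (-0.409201)(-0.6684) - (0.38779)(0.6613) = 0.47004444
  phi_33 = -0.12499646 / 0.47004444 = -0.2659.
Therefore phi_{33} = -0.2659.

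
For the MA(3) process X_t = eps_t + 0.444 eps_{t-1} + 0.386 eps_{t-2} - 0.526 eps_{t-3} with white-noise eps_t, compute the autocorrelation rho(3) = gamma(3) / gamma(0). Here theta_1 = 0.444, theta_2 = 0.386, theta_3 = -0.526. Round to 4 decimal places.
\rho(3) = -0.3241

For an MA(q) process with theta_0 = 1, the autocovariance is
  gamma(k) = sigma^2 * sum_{i=0..q-k} theta_i * theta_{i+k},
and rho(k) = gamma(k) / gamma(0). Sigma^2 cancels.
  numerator   = (1)*(-0.526) = -0.526.
  denominator = (1)^2 + (0.444)^2 + (0.386)^2 + (-0.526)^2 = 1.622808.
  rho(3) = -0.526 / 1.622808 = -0.3241.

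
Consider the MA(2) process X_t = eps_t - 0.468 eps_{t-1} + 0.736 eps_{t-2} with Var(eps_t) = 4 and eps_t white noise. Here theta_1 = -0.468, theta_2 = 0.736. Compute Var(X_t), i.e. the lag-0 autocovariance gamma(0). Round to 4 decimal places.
\gamma(0) = 7.0429

For an MA(q) process X_t = eps_t + sum_i theta_i eps_{t-i} with
Var(eps_t) = sigma^2, the variance is
  gamma(0) = sigma^2 * (1 + sum_i theta_i^2).
  sum_i theta_i^2 = (-0.468)^2 + (0.736)^2 = 0.219024 + 0.541696 = 0.76072.
  gamma(0) = 4 * (1 + 0.76072) = 4 * 1.76072 = 7.04288, which rounds to 7.0429.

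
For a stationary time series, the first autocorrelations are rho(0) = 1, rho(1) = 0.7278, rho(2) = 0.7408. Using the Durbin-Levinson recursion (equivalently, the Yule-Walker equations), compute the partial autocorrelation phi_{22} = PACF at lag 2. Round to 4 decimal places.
\phi_{22} = 0.4489

The PACF at lag k is phi_{kk}, the last component of the solution
to the Yule-Walker system G_k phi = r_k where
  (G_k)_{ij} = rho(|i - j|), (r_k)_i = rho(i), i,j = 1..k.
Equivalently, Durbin-Levinson gives phi_{kk} iteratively:
  phi_{11} = rho(1)
  phi_{kk} = [rho(k) - sum_{j=1..k-1} phi_{k-1,j} rho(k-j)]
            / [1 - sum_{j=1..k-1} phi_{k-1,j} rho(j)],
  phi_{k,j} = phi_{k-1,j} - phi_{kk} phi_{k-1,k-j},  j = 1..k-1.
Step k = 1:
  phi_11 = rho(1) = 0.7278.
Step k = 2:
  phi_22 = [rho(2) - phi_11 rho(1)] / [1 - phi_11 rho(1)] = [0.7408 - (0.7278)(0.7278)] / [1 - (0.7278)(0.7278)]
         = 0.21110716 / 0.47030716 = 0.4489.
Therefore phi_{22} = 0.4489.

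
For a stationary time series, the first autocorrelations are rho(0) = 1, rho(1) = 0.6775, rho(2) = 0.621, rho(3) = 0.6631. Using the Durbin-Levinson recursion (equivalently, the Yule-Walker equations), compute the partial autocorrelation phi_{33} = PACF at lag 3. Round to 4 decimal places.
\phi_{33} = 0.3360

The PACF at lag k is phi_{kk}, the last component of the solution
to the Yule-Walker system G_k phi = r_k where
  (G_k)_{ij} = rho(|i - j|), (r_k)_i = rho(i), i,j = 1..k.
Equivalently, Durbin-Levinson gives phi_{kk} iteratively:
  phi_{11} = rho(1)
  phi_{kk} = [rho(k) - sum_{j=1..k-1} phi_{k-1,j} rho(k-j)]
            / [1 - sum_{j=1..k-1} phi_{k-1,j} rho(j)],
  phi_{k,j} = phi_{k-1,j} - phi_{kk} phi_{k-1,k-j},  j = 1..k-1.
Step k = 1:
  phi_11 = rho(1) = 0.6775.
Step k = 2:
  phi_22 = [rho(2) - phi_11 rho(1)] / [1 - phi_11 rho(1)] = [0.621 - (0.6775)(0.6775)] / [1 - (0.6775)(0.6775)]
         = 0.16199375 / 0.54099375 = 0.299437.
  Update: phi_21 = phi_11 - phi_22 phi_11 = 0.6775 - (0.299437)(0.6775) = 0.474631.
Step k = 3:
  phi_33 = [rho(3) - phi_21 rho(2) - phi_22 rho(1)] / [1 - phi_21 rho(1) - phi_22 rho(2)]
    numerator   = 0.6631 - (0.474631)(0.621) - (0.299437)(0.6775) = 0.16548522
    denominator = 1 - (0.474631)(0.6775) - (0.299437)(0.621) = 0.49248677
  phi_33 = 0.16548522 / 0.49248677 = 0.336.
Therefore phi_{33} = 0.3360.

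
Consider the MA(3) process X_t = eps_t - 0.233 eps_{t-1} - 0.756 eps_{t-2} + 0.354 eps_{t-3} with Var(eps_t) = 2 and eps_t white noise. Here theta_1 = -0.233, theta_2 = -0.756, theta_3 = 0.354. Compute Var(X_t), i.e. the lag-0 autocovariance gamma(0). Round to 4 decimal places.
\gamma(0) = 3.5023

For an MA(q) process X_t = eps_t + sum_i theta_i eps_{t-i} with
Var(eps_t) = sigma^2, the variance is
  gamma(0) = sigma^2 * (1 + sum_i theta_i^2).
  sum_i theta_i^2 = (-0.233)^2 + (-0.756)^2 + (0.354)^2 = 0.054289 + 0.571536 + 0.125316 = 0.751141.
  gamma(0) = 2 * (1 + 0.751141) = 2 * 1.751141 = 3.502282, which rounds to 3.5023.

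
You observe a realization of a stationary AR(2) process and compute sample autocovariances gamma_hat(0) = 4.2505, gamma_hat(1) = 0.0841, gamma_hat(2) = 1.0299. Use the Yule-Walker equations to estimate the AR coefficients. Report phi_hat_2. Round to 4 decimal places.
\hat\phi_{2} = 0.2420

The Yule-Walker equations for an AR(p) process read, in matrix form,
  Gamma_p phi = r_p,   with   (Gamma_p)_{ij} = gamma(|i - j|),
                       (r_p)_i = gamma(i),   i,j = 1..p.
Substitute the sample gammas (Toeplitz matrix and right-hand side of size 2):
  Gamma_p = [[4.2505, 0.0841], [0.0841, 4.2505]]
  r_p     = [0.0841, 1.0299]
Written out:
  4.2505 phi_1 + 0.0841 phi_2 = 0.0841
  0.0841 phi_1 + 4.2505 phi_2 = 1.0299
Solve by Cramer's rule:
  det = gamma(0)^2 - gamma(1)^2 = (4.2505)^2 - (0.0841)^2 = 18.06675025 - 0.00707281 = 18.05967744
  phi_hat_1 = [gamma(1) gamma(0) - gamma(1) gamma(2)] / det = [(0.0841)(4.2505) - (0.0841)(1.0299)] / 18.05967744 = 0.27085246 / 18.05967744 = 0.015
  phi_hat_2 = [gamma(0) gamma(2) - gamma(1)^2] / det = [(4.2505)(1.0299) - (0.0841)^2] / 18.05967744 = 4.37051714 / 18.05967744 = 0.242
So phi_hat = [0.0150, 0.2420].
Therefore phi_hat_2 = 0.2420.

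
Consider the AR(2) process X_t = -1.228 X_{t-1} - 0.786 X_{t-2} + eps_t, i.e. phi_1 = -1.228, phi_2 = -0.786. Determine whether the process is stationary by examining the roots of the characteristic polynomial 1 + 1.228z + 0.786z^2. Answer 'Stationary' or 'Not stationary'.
\text{Stationary}

The AR(p) characteristic polynomial is P(z) = 1 + 1.228z + 0.786z^2.
Stationarity requires all roots to lie outside the unit circle, i.e. |z| > 1 for every root.
Set 1 + (1.228) z + (0.786) z^2 = 0, i.e. a z^2 + b z + c = 0 with a = 0.786, b = 1.228, c = 1.
Discriminant D = b^2 - 4ac = (1.228)^2 - 4*(0.786)*1 = 1.507984 - (3.144) = -1.636016.
D < 0, so the roots are the complex-conjugate pair z = (-b +/- i sqrt(-D)) / (2a) = -0.7812 +/- 0.8137i.
For a conjugate pair |z|^2 = z * conj(z) = (product of roots) = c/a = 1/(0.786) = 1.272265, so |z| = sqrt(1.272265) = 1.1279 for both roots.
Moduli of all roots: 1.1279, 1.1279.
All moduli strictly greater than 1? Yes.
Verdict: Stationary.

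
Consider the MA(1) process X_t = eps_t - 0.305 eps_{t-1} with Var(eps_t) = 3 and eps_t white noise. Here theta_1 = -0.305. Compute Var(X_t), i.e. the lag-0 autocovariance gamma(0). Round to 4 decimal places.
\gamma(0) = 3.2791

For an MA(q) process X_t = eps_t + sum_i theta_i eps_{t-i} with
Var(eps_t) = sigma^2, the variance is
  gamma(0) = sigma^2 * (1 + sum_i theta_i^2).
  sum_i theta_i^2 = (-0.305)^2 = 0.093025.
  gamma(0) = 3 * (1 + 0.093025) = 3 * 1.093025 = 3.279075, which rounds to 3.2791.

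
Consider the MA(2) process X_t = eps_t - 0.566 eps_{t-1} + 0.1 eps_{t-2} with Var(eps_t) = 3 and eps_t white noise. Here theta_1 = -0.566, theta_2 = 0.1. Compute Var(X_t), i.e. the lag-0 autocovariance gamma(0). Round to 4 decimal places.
\gamma(0) = 3.9911

For an MA(q) process X_t = eps_t + sum_i theta_i eps_{t-i} with
Var(eps_t) = sigma^2, the variance is
  gamma(0) = sigma^2 * (1 + sum_i theta_i^2).
  sum_i theta_i^2 = (-0.566)^2 + (0.1)^2 = 0.320356 + 0.01 = 0.330356.
  gamma(0) = 3 * (1 + 0.330356) = 3 * 1.330356 = 3.991068, which rounds to 3.9911.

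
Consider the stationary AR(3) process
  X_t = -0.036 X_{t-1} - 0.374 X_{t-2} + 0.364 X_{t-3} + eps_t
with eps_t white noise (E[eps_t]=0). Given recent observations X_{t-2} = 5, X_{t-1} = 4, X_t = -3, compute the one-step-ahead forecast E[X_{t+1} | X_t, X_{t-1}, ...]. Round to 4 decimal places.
E[X_{t+1} \mid \mathcal F_t] = 0.4320

For an AR(p) model X_t = c + sum_i phi_i X_{t-i} + eps_t, the
one-step-ahead conditional mean is
  E[X_{t+1} | X_t, ...] = c + sum_i phi_i X_{t+1-i}.
Substitute known values:
  E[X_{t+1} | ...] = (-0.036) * (-3) + (-0.374) * (4) + (0.364) * (5)
                   = 0.4320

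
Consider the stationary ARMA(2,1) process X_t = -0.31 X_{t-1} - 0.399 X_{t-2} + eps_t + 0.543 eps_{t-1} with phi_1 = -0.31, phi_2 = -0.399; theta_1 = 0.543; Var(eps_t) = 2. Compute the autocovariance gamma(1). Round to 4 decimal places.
\gamma(1) = 0.1919

Multiply the model equation by X_{t-k} and take expectations. With theta_0 = psi_0 = 1 and psi_j the MA(infinity) weights, this gives
  gamma(k) - sum_i phi_i gamma(k-i) = c_k,
  c_k = sigma^2 * sum_{j=k..q} theta_j psi_{j-k}   (c_k = 0 for k > q),
using gamma(-m) = gamma(m).
psi-weights needed (psi_j = theta_j + sum_i phi_i psi_{j-i}):
  psi_1 = theta_1 + phi_1 = 0.543 + (-0.31) = 0.233
Right-hand sides:
  c_0 = sigma^2 (1 + theta_1 psi_1) = 2 * (1 + (0.543)(0.233)) = 2 * 1.126519 = 2.253038
  c_1 = sigma^2 theta_1 = 2 * (0.543) = 1.086
  c_2 = 0
Equations for k = 0, 1, 2 (AR order 2, c_2 = 0):
  (E0) gamma(0) = phi_1 gamma(1) + phi_2 gamma(2) + c_0
  (E1) gamma(1) = phi_1 gamma(0) + phi_2 gamma(1) + c_1
  (E2) gamma(2) = phi_1 gamma(1) + phi_2 gamma(0)
From (E1): gamma(1) = A gamma(0) + B with
  A = phi_1 / (1 - phi_2) = -0.31 / 1.399 = -0.221587,   B = c_1 / (1 - phi_2) = 1.086 / 1.399 = 0.776269.
Insert (E2) into (E0): gamma(0) (1 - phi_2^2) = phi_1 (1 + phi_2) gamma(1) + c_0.
  phi_1 (1 + phi_2) = (-0.31)(0.601) = -0.18631,   1 - phi_2^2 = 0.840799.
Replace gamma(1) by A gamma(0) + B and collect gamma(0):
  gamma(0) [0.840799 - (-0.18631)(-0.221587)] = (-0.18631)(0.776269) + 2.253038
  gamma(0) * 0.799515 = 2.108411
  gamma(0) = 2.108411 / 0.799515 = 2.637112.
  gamma(1) = A gamma(0) + B = (-0.221587)(2.637112) + (0.776269) = 0.191919.
Therefore gamma(1) = 0.1919 (to 4 decimal places).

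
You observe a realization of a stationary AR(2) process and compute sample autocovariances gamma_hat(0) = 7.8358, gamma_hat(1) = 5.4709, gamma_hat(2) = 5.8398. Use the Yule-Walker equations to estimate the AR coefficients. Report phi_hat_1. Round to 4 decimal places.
\hat\phi_{1} = 0.3470

The Yule-Walker equations for an AR(p) process read, in matrix form,
  Gamma_p phi = r_p,   with   (Gamma_p)_{ij} = gamma(|i - j|),
                       (r_p)_i = gamma(i),   i,j = 1..p.
Substitute the sample gammas (Toeplitz matrix and right-hand side of size 2):
  Gamma_p = [[7.8358, 5.4709], [5.4709, 7.8358]]
  r_p     = [5.4709, 5.8398]
Written out:
  7.8358 phi_1 + 5.4709 phi_2 = 5.4709
  5.4709 phi_1 + 7.8358 phi_2 = 5.8398
Solve by Cramer's rule:
  det = gamma(0)^2 - gamma(1)^2 = (7.8358)^2 - (5.4709)^2 = 61.39976164 - 29.93074681 = 31.46901483
  phi_hat_1 = [gamma(1) gamma(0) - gamma(1) gamma(2)] / det = [(5.4709)(7.8358) - (5.4709)(5.8398)] / 31.46901483 = 10.9199164 / 31.46901483 = 0.347
  phi_hat_2 = [gamma(0) gamma(2) - gamma(1)^2] / det = [(7.8358)(5.8398) - (5.4709)^2] / 31.46901483 = 15.82875803 / 31.46901483 = 0.503
So phi_hat = [0.3470, 0.5030].
Therefore phi_hat_1 = 0.3470.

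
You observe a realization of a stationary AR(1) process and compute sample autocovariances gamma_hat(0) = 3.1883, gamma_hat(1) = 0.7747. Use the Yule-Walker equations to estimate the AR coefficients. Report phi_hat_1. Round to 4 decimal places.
\hat\phi_{1} = 0.2430

The Yule-Walker equations for an AR(p) process read, in matrix form,
  Gamma_p phi = r_p,   with   (Gamma_p)_{ij} = gamma(|i - j|),
                       (r_p)_i = gamma(i),   i,j = 1..p.
Substitute the sample gammas (Toeplitz matrix and right-hand side of size 1):
  Gamma_p = [[3.1883]]
  r_p     = [0.7747]
With p = 1 this is the single equation gamma(0) phi_1 = gamma(1):
  phi_hat_1 = gamma(1) / gamma(0) = 0.7747 / 3.1883 = 0.2430.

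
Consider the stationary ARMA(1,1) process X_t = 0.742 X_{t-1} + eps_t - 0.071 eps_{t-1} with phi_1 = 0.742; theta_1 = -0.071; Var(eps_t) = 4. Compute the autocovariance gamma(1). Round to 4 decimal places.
\gamma(1) = 5.6573

Multiply the model equation by X_{t-k} and take expectations. With theta_0 = psi_0 = 1 and psi_j the MA(infinity) weights, this gives
  gamma(k) - sum_i phi_i gamma(k-i) = c_k,
  c_k = sigma^2 * sum_{j=k..q} theta_j psi_{j-k}   (c_k = 0 for k > q),
using gamma(-m) = gamma(m).
psi-weights needed (psi_j = theta_j + sum_i phi_i psi_{j-i}):
  psi_1 = theta_1 + phi_1 = -0.071 + (0.742) = 0.671
Right-hand sides:
  c_0 = sigma^2 (1 + theta_1 psi_1) = 4 * (1 + (-0.071)(0.671)) = 4 * 0.952359 = 3.809436
  c_1 = sigma^2 theta_1 = 4 * (-0.071) = -0.284
  c_2 = 0
Equations for k = 0 and k = 1 (AR order 1):
  gamma(0) = phi_1 gamma(1) + c_0
  gamma(1) = phi_1 gamma(0) + c_1
Substituting the second into the first: gamma(0) (1 - phi_1^2) = c_0 + phi_1 c_1, so
  gamma(0) = (c_0 + phi_1 c_1) / (1 - phi_1^2) = (3.809436 + (0.742)(-0.284)) / (1 - (0.742)^2) = 3.598708 / 0.449436 = 8.007165.
  gamma(1) = phi_1 gamma(0) + c_1 = (0.742)(8.007165) + (-0.284) = 5.657316.
Therefore gamma(1) = 5.6573 (to 4 decimal places).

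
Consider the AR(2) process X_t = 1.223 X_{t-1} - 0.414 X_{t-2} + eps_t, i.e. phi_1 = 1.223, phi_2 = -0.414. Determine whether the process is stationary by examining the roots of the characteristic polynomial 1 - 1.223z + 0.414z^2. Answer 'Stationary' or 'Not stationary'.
\text{Stationary}

The AR(p) characteristic polynomial is P(z) = 1 - 1.223z + 0.414z^2.
Stationarity requires all roots to lie outside the unit circle, i.e. |z| > 1 for every root.
Set 1 + (-1.223) z + (0.414) z^2 = 0, i.e. a z^2 + b z + c = 0 with a = 0.414, b = -1.223, c = 1.
Discriminant D = b^2 - 4ac = (-1.223)^2 - 4*(0.414)*1 = 1.495729 - (1.656) = -0.160271.
D < 0, so the roots are the complex-conjugate pair z = (-b +/- i sqrt(-D)) / (2a) = 1.4771 +/- 0.4835i.
For a conjugate pair |z|^2 = z * conj(z) = (product of roots) = c/a = 1/(0.414) = 2.415459, so |z| = sqrt(2.415459) = 1.5542 for both roots.
Moduli of all roots: 1.5542, 1.5542.
All moduli strictly greater than 1? Yes.
Verdict: Stationary.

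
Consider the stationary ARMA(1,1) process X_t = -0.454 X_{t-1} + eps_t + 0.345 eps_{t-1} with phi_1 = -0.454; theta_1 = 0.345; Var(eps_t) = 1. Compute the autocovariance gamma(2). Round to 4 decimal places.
\gamma(2) = 0.0526

Multiply the model equation by X_{t-k} and take expectations. With theta_0 = psi_0 = 1 and psi_j the MA(infinity) weights, this gives
  gamma(k) - sum_i phi_i gamma(k-i) = c_k,
  c_k = sigma^2 * sum_{j=k..q} theta_j psi_{j-k}   (c_k = 0 for k > q),
using gamma(-m) = gamma(m).
psi-weights needed (psi_j = theta_j + sum_i phi_i psi_{j-i}):
  psi_1 = theta_1 + phi_1 = 0.345 + (-0.454) = -0.109
Right-hand sides:
  c_0 = sigma^2 (1 + theta_1 psi_1) = 1 * (1 + (0.345)(-0.109)) = 1 * 0.962395 = 0.962395
  c_1 = sigma^2 theta_1 = 1 * (0.345) = 0.345
  c_2 = 0
Equations for k = 0 and k = 1 (AR order 1):
  gamma(0) = phi_1 gamma(1) + c_0
  gamma(1) = phi_1 gamma(0) + c_1
Substituting the second into the first: gamma(0) (1 - phi_1^2) = c_0 + phi_1 c_1, so
  gamma(0) = (c_0 + phi_1 c_1) / (1 - phi_1^2) = (0.962395 + (-0.454)(0.345)) / (1 - (-0.454)^2) = 0.805765 / 0.793884 = 1.014966.
  gamma(1) = phi_1 gamma(0) + c_1 = (-0.454)(1.014966) + (0.345) = -0.115794.
For k = 2 (> q): gamma(2) = phi_1 gamma(1) = (-0.454)(-0.115794) = 0.052571.
Therefore gamma(2) = 0.0526 (to 4 decimal places).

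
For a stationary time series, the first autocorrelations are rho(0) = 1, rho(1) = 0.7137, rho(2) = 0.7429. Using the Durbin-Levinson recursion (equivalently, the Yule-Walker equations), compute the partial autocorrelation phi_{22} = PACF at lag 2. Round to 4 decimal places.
\phi_{22} = 0.4760

The PACF at lag k is phi_{kk}, the last component of the solution
to the Yule-Walker system G_k phi = r_k where
  (G_k)_{ij} = rho(|i - j|), (r_k)_i = rho(i), i,j = 1..k.
Equivalently, Durbin-Levinson gives phi_{kk} iteratively:
  phi_{11} = rho(1)
  phi_{kk} = [rho(k) - sum_{j=1..k-1} phi_{k-1,j} rho(k-j)]
            / [1 - sum_{j=1..k-1} phi_{k-1,j} rho(j)],
  phi_{k,j} = phi_{k-1,j} - phi_{kk} phi_{k-1,k-j},  j = 1..k-1.
Step k = 1:
  phi_11 = rho(1) = 0.7137.
Step k = 2:
  phi_22 = [rho(2) - phi_11 rho(1)] / [1 - phi_11 rho(1)] = [0.7429 - (0.7137)(0.7137)] / [1 - (0.7137)(0.7137)]
         = 0.23353231 / 0.49063231 = 0.476.
Therefore phi_{22} = 0.4760.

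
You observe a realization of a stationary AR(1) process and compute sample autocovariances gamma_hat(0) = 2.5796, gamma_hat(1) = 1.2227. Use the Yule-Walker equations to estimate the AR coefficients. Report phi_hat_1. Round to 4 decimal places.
\hat\phi_{1} = 0.4740

The Yule-Walker equations for an AR(p) process read, in matrix form,
  Gamma_p phi = r_p,   with   (Gamma_p)_{ij} = gamma(|i - j|),
                       (r_p)_i = gamma(i),   i,j = 1..p.
Substitute the sample gammas (Toeplitz matrix and right-hand side of size 1):
  Gamma_p = [[2.5796]]
  r_p     = [1.2227]
With p = 1 this is the single equation gamma(0) phi_1 = gamma(1):
  phi_hat_1 = gamma(1) / gamma(0) = 1.2227 / 2.5796 = 0.4740.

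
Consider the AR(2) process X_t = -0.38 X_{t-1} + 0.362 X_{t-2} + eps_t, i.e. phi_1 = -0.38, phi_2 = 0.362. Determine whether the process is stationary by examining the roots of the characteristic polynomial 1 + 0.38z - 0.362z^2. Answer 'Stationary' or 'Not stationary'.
\text{Stationary}

The AR(p) characteristic polynomial is P(z) = 1 + 0.38z - 0.362z^2.
Stationarity requires all roots to lie outside the unit circle, i.e. |z| > 1 for every root.
Set 1 + (0.38) z + (-0.362) z^2 = 0, i.e. a z^2 + b z + c = 0 with a = -0.362, b = 0.38, c = 1.
Discriminant D = b^2 - 4ac = (0.38)^2 - 4*(-0.362)*1 = 0.1444 - (-1.448) = 1.5924.
D >= 0, so the roots are real: z = (-b +/- sqrt(D)) / (2a) = (-0.38 +/- 1.261903) / (-0.724).
  z_1 = (-0.38 + 1.261903) / (-0.724) = -1.2181,   |z_1| = 1.2181.
  z_2 = (-0.38 - 1.261903) / (-0.724) = 2.2678,   |z_2| = 2.2678.
Moduli of all roots: 1.2181, 2.2678.
All moduli strictly greater than 1? Yes.
Verdict: Stationary.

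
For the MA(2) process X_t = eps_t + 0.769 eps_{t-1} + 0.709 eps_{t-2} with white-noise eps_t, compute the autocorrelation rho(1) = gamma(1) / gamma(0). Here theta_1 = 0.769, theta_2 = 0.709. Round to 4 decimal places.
\rho(1) = 0.6276

For an MA(q) process with theta_0 = 1, the autocovariance is
  gamma(k) = sigma^2 * sum_{i=0..q-k} theta_i * theta_{i+k},
and rho(k) = gamma(k) / gamma(0). Sigma^2 cancels.
  numerator   = (1)*(0.769) + (0.769)*(0.709) = 1.314221.
  denominator = (1)^2 + (0.769)^2 + (0.709)^2 = 2.094042.
  rho(1) = 1.314221 / 2.094042 = 0.6276.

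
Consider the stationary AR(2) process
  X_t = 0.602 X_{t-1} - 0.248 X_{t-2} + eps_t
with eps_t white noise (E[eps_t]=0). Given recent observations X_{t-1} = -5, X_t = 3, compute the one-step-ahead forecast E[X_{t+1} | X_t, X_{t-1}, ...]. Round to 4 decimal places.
E[X_{t+1} \mid \mathcal F_t] = 3.0460

For an AR(p) model X_t = c + sum_i phi_i X_{t-i} + eps_t, the
one-step-ahead conditional mean is
  E[X_{t+1} | X_t, ...] = c + sum_i phi_i X_{t+1-i}.
Substitute known values:
  E[X_{t+1} | ...] = (0.602) * (3) + (-0.248) * (-5)
                   = 3.0460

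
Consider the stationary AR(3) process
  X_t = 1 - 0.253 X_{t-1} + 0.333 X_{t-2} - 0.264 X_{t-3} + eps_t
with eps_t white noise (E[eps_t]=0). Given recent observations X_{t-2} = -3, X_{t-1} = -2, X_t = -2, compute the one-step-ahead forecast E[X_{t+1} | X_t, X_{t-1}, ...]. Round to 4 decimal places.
E[X_{t+1} \mid \mathcal F_t] = 1.6320

For an AR(p) model X_t = c + sum_i phi_i X_{t-i} + eps_t, the
one-step-ahead conditional mean is
  E[X_{t+1} | X_t, ...] = c + sum_i phi_i X_{t+1-i}.
Substitute known values:
  E[X_{t+1} | ...] = 1 + (-0.253) * (-2) + (0.333) * (-2) + (-0.264) * (-3)
                   = 1.6320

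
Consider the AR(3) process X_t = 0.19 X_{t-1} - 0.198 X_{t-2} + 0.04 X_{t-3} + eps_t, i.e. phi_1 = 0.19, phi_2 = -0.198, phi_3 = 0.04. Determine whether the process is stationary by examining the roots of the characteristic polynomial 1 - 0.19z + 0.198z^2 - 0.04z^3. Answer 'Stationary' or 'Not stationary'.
\text{Stationary}

The AR(p) characteristic polynomial is P(z) = 1 - 0.19z + 0.198z^2 - 0.04z^3.
Stationarity requires all roots to lie outside the unit circle, i.e. |z| > 1 for every root.
Degree 3: look for a simple real root z0 first, then factor out (1 - z/z0) and solve the remaining quadratic.
Testing z0 = 5: P(5) = 1 + (-0.19)(5) + (0.198)(5)^2 + (-0.04)(5)^3
  = 1 + (-0.95) + (4.95) + (-5) = 0.  So z_0 = 5 is a root, |z_0| = 5.
Divide out the factor (1 - 0.2 z) = (1 - z/z0) (since 1/z0 = 0.2):
  P(z) = (1 - 0.2 z)(1 + (0.01) z + (0.2) z^2)
  [check: z-coef 0.01 - (0.2) = -0.19; z^2-coef 0.2 - (0.2)(0.01) = 0.198; z^3-coef -(0.2)(0.2) = -0.04.]
Remaining roots from the quadratic factor 1 + (0.01) z + (0.2) z^2:
  Set 1 + (0.01) z + (0.2) z^2 = 0, i.e. a z^2 + b z + c = 0 with a = 0.2, b = 0.01, c = 1.
  Discriminant D = b^2 - 4ac = (0.01)^2 - 4*(0.2)*1 = 0.0001 - (0.8) = -0.7999.
  D < 0, so the roots are the complex-conjugate pair z = (-b +/- i sqrt(-D)) / (2a) = -0.025 +/- 2.2359i.
  For a conjugate pair |z|^2 = z * conj(z) = (product of roots) = c/a = 1/(0.2) = 5, so |z| = sqrt(5) = 2.2361 for both roots.
Moduli of all roots: 5.0000, 2.2361, 2.2361.
All moduli strictly greater than 1? Yes.
Verdict: Stationary.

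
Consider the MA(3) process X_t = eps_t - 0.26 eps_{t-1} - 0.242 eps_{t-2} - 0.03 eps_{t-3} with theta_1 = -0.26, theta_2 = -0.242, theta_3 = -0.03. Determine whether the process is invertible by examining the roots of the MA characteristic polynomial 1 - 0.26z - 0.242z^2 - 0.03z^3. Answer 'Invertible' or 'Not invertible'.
\text{Invertible}

The MA(q) characteristic polynomial is P(z) = 1 - 0.26z - 0.242z^2 - 0.03z^3.
Invertibility requires all roots to lie outside the unit circle, i.e. |z| > 1 for every root.
Degree 3: look for a simple real root z0 first, then factor out (1 - z/z0) and solve the remaining quadratic.
Testing z0 = -5: P(-5) = 1 + (-0.26)(-5) + (-0.242)(-5)^2 + (-0.03)(-5)^3
  = 1 + (1.3) + (-6.05) + (3.75) = 0.  So z_0 = -5 is a root, |z_0| = 5.
Divide out the factor (1 + 0.2 z) = (1 - z/z0) (since 1/z0 = -0.2):
  P(z) = (1 + 0.2 z)(1 + (-0.46) z + (-0.15) z^2)
  [check: z-coef -0.46 - (-0.2) = -0.26; z^2-coef -0.15 - (-0.2)(-0.46) = -0.242; z^3-coef -(-0.2)(-0.15) = -0.03.]
Remaining roots from the quadratic factor 1 + (-0.46) z + (-0.15) z^2:
  Set 1 + (-0.46) z + (-0.15) z^2 = 0, i.e. a z^2 + b z + c = 0 with a = -0.15, b = -0.46, c = 1.
  Discriminant D = b^2 - 4ac = (-0.46)^2 - 4*(-0.15)*1 = 0.2116 - (-0.6) = 0.8116.
  D >= 0, so the roots are real: z = (-b +/- sqrt(D)) / (2a) = (0.46 +/- 0.900888) / (-0.3).
    z_1 = (0.46 + 0.900888) / (-0.3) = -4.5363,   |z_1| = 4.5363.
    z_2 = (0.46 - 0.900888) / (-0.3) = 1.4696,   |z_2| = 1.4696.
Moduli of all roots: 5.0000, 4.5363, 1.4696.
All moduli strictly greater than 1? Yes.
Verdict: Invertible.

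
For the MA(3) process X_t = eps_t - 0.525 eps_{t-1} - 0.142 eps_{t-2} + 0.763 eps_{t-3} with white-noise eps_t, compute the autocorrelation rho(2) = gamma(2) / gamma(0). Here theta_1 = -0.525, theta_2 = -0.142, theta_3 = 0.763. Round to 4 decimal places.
\rho(2) = -0.2889

For an MA(q) process with theta_0 = 1, the autocovariance is
  gamma(k) = sigma^2 * sum_{i=0..q-k} theta_i * theta_{i+k},
and rho(k) = gamma(k) / gamma(0). Sigma^2 cancels.
  numerator   = (1)*(-0.142) + (-0.525)*(0.763) = -0.542575.
  denominator = (1)^2 + (-0.525)^2 + (-0.142)^2 + (0.763)^2 = 1.877958.
  rho(2) = -0.542575 / 1.877958 = -0.2889.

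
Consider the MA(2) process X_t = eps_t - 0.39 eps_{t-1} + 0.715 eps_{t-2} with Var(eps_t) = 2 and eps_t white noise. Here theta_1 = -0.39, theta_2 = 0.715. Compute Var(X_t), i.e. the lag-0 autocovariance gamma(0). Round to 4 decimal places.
\gamma(0) = 3.3267

For an MA(q) process X_t = eps_t + sum_i theta_i eps_{t-i} with
Var(eps_t) = sigma^2, the variance is
  gamma(0) = sigma^2 * (1 + sum_i theta_i^2).
  sum_i theta_i^2 = (-0.39)^2 + (0.715)^2 = 0.1521 + 0.511225 = 0.663325.
  gamma(0) = 2 * (1 + 0.663325) = 2 * 1.663325 = 3.32665, which rounds to 3.3267.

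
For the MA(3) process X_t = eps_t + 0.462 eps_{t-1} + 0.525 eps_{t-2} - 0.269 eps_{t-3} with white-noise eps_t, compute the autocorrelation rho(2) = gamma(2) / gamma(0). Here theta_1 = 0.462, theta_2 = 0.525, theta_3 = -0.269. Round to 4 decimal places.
\rho(2) = 0.2566

For an MA(q) process with theta_0 = 1, the autocovariance is
  gamma(k) = sigma^2 * sum_{i=0..q-k} theta_i * theta_{i+k},
and rho(k) = gamma(k) / gamma(0). Sigma^2 cancels.
  numerator   = (1)*(0.525) + (0.462)*(-0.269) = 0.400722.
  denominator = (1)^2 + (0.462)^2 + (0.525)^2 + (-0.269)^2 = 1.56143.
  rho(2) = 0.400722 / 1.56143 = 0.2566.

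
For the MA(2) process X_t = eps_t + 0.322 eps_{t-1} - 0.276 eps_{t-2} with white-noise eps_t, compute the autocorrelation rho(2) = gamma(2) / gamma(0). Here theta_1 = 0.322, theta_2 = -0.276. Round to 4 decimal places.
\rho(2) = -0.2339

For an MA(q) process with theta_0 = 1, the autocovariance is
  gamma(k) = sigma^2 * sum_{i=0..q-k} theta_i * theta_{i+k},
and rho(k) = gamma(k) / gamma(0). Sigma^2 cancels.
  numerator   = (1)*(-0.276) = -0.276.
  denominator = (1)^2 + (0.322)^2 + (-0.276)^2 = 1.17986.
  rho(2) = -0.276 / 1.17986 = -0.2339.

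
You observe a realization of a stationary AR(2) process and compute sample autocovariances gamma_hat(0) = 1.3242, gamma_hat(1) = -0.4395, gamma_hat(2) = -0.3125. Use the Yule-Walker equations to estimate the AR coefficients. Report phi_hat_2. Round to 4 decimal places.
\hat\phi_{2} = -0.3890

The Yule-Walker equations for an AR(p) process read, in matrix form,
  Gamma_p phi = r_p,   with   (Gamma_p)_{ij} = gamma(|i - j|),
                       (r_p)_i = gamma(i),   i,j = 1..p.
Substitute the sample gammas (Toeplitz matrix and right-hand side of size 2):
  Gamma_p = [[1.3242, -0.4395], [-0.4395, 1.3242]]
  r_p     = [-0.4395, -0.3125]
Written out:
  1.3242 phi_1 - 0.4395 phi_2 = -0.4395
  -0.4395 phi_1 + 1.3242 phi_2 = -0.3125
Solve by Cramer's rule:
  det = gamma(0)^2 - gamma(1)^2 = (1.3242)^2 - (-0.4395)^2 = 1.75350564 - 0.19316025 = 1.56034539
  phi_hat_1 = [gamma(1) gamma(0) - gamma(1) gamma(2)] / det = [(-0.4395)(1.3242) - (-0.4395)(-0.3125)] / 1.56034539 = -0.71932965 / 1.56034539 = -0.461
  phi_hat_2 = [gamma(0) gamma(2) - gamma(1)^2] / det = [(1.3242)(-0.3125) - (-0.4395)^2] / 1.56034539 = -0.60697275 / 1.56034539 = -0.389
So phi_hat = [-0.4610, -0.3890].
Therefore phi_hat_2 = -0.3890.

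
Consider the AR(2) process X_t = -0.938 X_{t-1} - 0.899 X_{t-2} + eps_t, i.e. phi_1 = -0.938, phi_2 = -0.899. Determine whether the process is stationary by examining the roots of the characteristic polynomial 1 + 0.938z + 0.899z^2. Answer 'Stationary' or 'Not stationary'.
\text{Stationary}

The AR(p) characteristic polynomial is P(z) = 1 + 0.938z + 0.899z^2.
Stationarity requires all roots to lie outside the unit circle, i.e. |z| > 1 for every root.
Set 1 + (0.938) z + (0.899) z^2 = 0, i.e. a z^2 + b z + c = 0 with a = 0.899, b = 0.938, c = 1.
Discriminant D = b^2 - 4ac = (0.938)^2 - 4*(0.899)*1 = 0.879844 - (3.596) = -2.716156.
D < 0, so the roots are the complex-conjugate pair z = (-b +/- i sqrt(-D)) / (2a) = -0.5217 +/- 0.9166i.
For a conjugate pair |z|^2 = z * conj(z) = (product of roots) = c/a = 1/(0.899) = 1.112347, so |z| = sqrt(1.112347) = 1.0547 for both roots.
Moduli of all roots: 1.0547, 1.0547.
All moduli strictly greater than 1? Yes.
Verdict: Stationary.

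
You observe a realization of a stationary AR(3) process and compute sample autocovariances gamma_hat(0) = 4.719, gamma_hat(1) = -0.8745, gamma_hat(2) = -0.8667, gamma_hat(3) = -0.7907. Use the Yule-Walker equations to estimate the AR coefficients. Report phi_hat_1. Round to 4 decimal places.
\hat\phi_{1} = -0.2890

The Yule-Walker equations for an AR(p) process read, in matrix form,
  Gamma_p phi = r_p,   with   (Gamma_p)_{ij} = gamma(|i - j|),
                       (r_p)_i = gamma(i),   i,j = 1..p.
Substitute the sample gammas (Toeplitz matrix and right-hand side of size 3):
  Gamma_p = [[4.719, -0.8745, -0.8667], [-0.8745, 4.719, -0.8745], [-0.8667, -0.8745, 4.719]]
  r_p     = [-0.8745, -0.8667, -0.7907]
Written out (R1..R3):
  (R1) 4.719 phi_1 - 0.8745 phi_2 - 0.8667 phi_3 = -0.8745
  (R2) -0.8745 phi_1 + 4.719 phi_2 - 0.8745 phi_3 = -0.8667
  (R3) -0.8667 phi_1 - 0.8745 phi_2 + 4.719 phi_3 = -0.7907
Gaussian elimination:
  R2 <- R2 - (-0.8745/4.719) R1 = R2 - (-0.185315) R1:  4.556942 phi_2 - 1.035112 phi_3 = -1.028758
  R3 <- R3 - (-0.8667/4.719) R1 = R3 - (-0.183662) R1:  -1.035112 phi_2 + 4.55982 phi_3 = -0.951312
  R3 <- R3 - (-1.035112/4.556942) R2 = R3 - (-0.227151) R2:  4.324694 phi_3 = -1.184995
Back-substitution:
  phi_hat_3 = -1.184995 / 4.324694 = -0.274007
  phi_hat_2 = (-1.028758 - (-1.035112)(-0.274007)) / 4.556942 = -0.287997
  phi_hat_1 = (-0.8745 - (-0.8745)(-0.287997) - (-0.8667)(-0.274007)) / 4.719 = -0.289009
So phi_hat = [-0.2890, -0.2880, -0.2740].
Therefore phi_hat_1 = -0.2890.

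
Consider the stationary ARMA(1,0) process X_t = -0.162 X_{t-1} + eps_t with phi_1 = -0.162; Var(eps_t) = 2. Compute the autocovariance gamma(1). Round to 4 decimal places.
\gamma(1) = -0.3327

Multiply the model equation by X_{t-k} and take expectations. With theta_0 = psi_0 = 1 and psi_j the MA(infinity) weights, this gives
  gamma(k) - sum_i phi_i gamma(k-i) = c_k,
  c_k = sigma^2 * sum_{j=k..q} theta_j psi_{j-k}   (c_k = 0 for k > q),
using gamma(-m) = gamma(m).
Pure AR (q = 0): c_0 = sigma^2 = 2, c_k = 0 for k >= 1.
Equations for k = 0 and k = 1 (AR order 1):
  gamma(0) = phi_1 gamma(1) + c_0
  gamma(1) = phi_1 gamma(0) + c_1
Substituting the second into the first: gamma(0) (1 - phi_1^2) = c_0 + phi_1 c_1, so
  gamma(0) = c_0 / (1 - phi_1^2) = 2 / (1 - (-0.162)^2) = 2 / 0.973756 = 2.053903.
  gamma(1) = phi_1 gamma(0) = (-0.162)(2.053903) = -0.332732.
Therefore gamma(1) = -0.3327 (to 4 decimal places).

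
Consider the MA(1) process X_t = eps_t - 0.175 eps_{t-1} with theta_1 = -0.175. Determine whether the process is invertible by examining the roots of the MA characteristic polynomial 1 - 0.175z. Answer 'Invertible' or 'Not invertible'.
\text{Invertible}

The MA(q) characteristic polynomial is P(z) = 1 - 0.175z.
Invertibility requires all roots to lie outside the unit circle, i.e. |z| > 1 for every root.
This is linear in z: 1 + (-0.175) z = 0  =>  z = -1/(-0.175) = 5.714286,  |z| = 5.714286.
Moduli of all roots: 5.7143.
All moduli strictly greater than 1? Yes.
Verdict: Invertible.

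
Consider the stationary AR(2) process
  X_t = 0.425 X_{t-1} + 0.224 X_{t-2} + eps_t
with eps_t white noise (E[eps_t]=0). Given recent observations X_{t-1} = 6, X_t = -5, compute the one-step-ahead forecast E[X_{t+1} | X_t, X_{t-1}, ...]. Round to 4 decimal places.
E[X_{t+1} \mid \mathcal F_t] = -0.7810

For an AR(p) model X_t = c + sum_i phi_i X_{t-i} + eps_t, the
one-step-ahead conditional mean is
  E[X_{t+1} | X_t, ...] = c + sum_i phi_i X_{t+1-i}.
Substitute known values:
  E[X_{t+1} | ...] = (0.425) * (-5) + (0.224) * (6)
                   = -0.7810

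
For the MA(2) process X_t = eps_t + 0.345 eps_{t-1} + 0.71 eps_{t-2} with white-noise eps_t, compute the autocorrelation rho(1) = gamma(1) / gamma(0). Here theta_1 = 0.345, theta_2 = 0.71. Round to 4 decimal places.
\rho(1) = 0.3635

For an MA(q) process with theta_0 = 1, the autocovariance is
  gamma(k) = sigma^2 * sum_{i=0..q-k} theta_i * theta_{i+k},
and rho(k) = gamma(k) / gamma(0). Sigma^2 cancels.
  numerator   = (1)*(0.345) + (0.345)*(0.71) = 0.58995.
  denominator = (1)^2 + (0.345)^2 + (0.71)^2 = 1.623125.
  rho(1) = 0.58995 / 1.623125 = 0.3635.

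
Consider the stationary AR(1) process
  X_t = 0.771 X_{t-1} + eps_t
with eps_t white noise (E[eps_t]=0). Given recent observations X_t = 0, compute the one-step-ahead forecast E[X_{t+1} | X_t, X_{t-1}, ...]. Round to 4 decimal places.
E[X_{t+1} \mid \mathcal F_t] = 0.0000

For an AR(p) model X_t = c + sum_i phi_i X_{t-i} + eps_t, the
one-step-ahead conditional mean is
  E[X_{t+1} | X_t, ...] = c + sum_i phi_i X_{t+1-i}.
Substitute known values:
  E[X_{t+1} | ...] = (0.771) * (0)
                   = 0.0000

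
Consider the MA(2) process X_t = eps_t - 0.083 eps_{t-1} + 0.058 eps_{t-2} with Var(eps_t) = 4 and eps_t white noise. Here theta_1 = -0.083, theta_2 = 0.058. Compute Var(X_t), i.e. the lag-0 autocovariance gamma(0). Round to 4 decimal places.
\gamma(0) = 4.0410

For an MA(q) process X_t = eps_t + sum_i theta_i eps_{t-i} with
Var(eps_t) = sigma^2, the variance is
  gamma(0) = sigma^2 * (1 + sum_i theta_i^2).
  sum_i theta_i^2 = (-0.083)^2 + (0.058)^2 = 0.006889 + 0.003364 = 0.010253.
  gamma(0) = 4 * (1 + 0.010253) = 4 * 1.010253 = 4.041012, which rounds to 4.0410.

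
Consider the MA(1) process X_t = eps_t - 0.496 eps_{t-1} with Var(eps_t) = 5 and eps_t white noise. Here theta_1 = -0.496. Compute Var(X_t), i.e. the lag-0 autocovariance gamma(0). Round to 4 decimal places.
\gamma(0) = 6.2301

For an MA(q) process X_t = eps_t + sum_i theta_i eps_{t-i} with
Var(eps_t) = sigma^2, the variance is
  gamma(0) = sigma^2 * (1 + sum_i theta_i^2).
  sum_i theta_i^2 = (-0.496)^2 = 0.246016.
  gamma(0) = 5 * (1 + 0.246016) = 5 * 1.246016 = 6.23008, which rounds to 6.2301.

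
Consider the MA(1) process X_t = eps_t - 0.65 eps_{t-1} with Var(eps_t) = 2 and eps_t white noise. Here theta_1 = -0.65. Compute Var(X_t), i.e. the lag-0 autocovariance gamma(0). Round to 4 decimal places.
\gamma(0) = 2.8450

For an MA(q) process X_t = eps_t + sum_i theta_i eps_{t-i} with
Var(eps_t) = sigma^2, the variance is
  gamma(0) = sigma^2 * (1 + sum_i theta_i^2).
  sum_i theta_i^2 = (-0.65)^2 = 0.4225.
  gamma(0) = 2 * (1 + 0.4225) = 2 * 1.4225 = 2.845, which rounds to 2.8450.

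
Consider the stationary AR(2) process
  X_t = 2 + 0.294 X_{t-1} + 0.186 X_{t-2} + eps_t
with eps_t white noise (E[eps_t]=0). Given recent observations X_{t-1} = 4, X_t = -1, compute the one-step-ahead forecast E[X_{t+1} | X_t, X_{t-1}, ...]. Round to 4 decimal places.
E[X_{t+1} \mid \mathcal F_t] = 2.4500

For an AR(p) model X_t = c + sum_i phi_i X_{t-i} + eps_t, the
one-step-ahead conditional mean is
  E[X_{t+1} | X_t, ...] = c + sum_i phi_i X_{t+1-i}.
Substitute known values:
  E[X_{t+1} | ...] = 2 + (0.294) * (-1) + (0.186) * (4)
                   = 2.4500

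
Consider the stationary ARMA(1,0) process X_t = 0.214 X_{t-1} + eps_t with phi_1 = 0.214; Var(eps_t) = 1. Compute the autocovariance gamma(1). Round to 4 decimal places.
\gamma(1) = 0.2243

Multiply the model equation by X_{t-k} and take expectations. With theta_0 = psi_0 = 1 and psi_j the MA(infinity) weights, this gives
  gamma(k) - sum_i phi_i gamma(k-i) = c_k,
  c_k = sigma^2 * sum_{j=k..q} theta_j psi_{j-k}   (c_k = 0 for k > q),
using gamma(-m) = gamma(m).
Pure AR (q = 0): c_0 = sigma^2 = 1, c_k = 0 for k >= 1.
Equations for k = 0 and k = 1 (AR order 1):
  gamma(0) = phi_1 gamma(1) + c_0
  gamma(1) = phi_1 gamma(0) + c_1
Substituting the second into the first: gamma(0) (1 - phi_1^2) = c_0 + phi_1 c_1, so
  gamma(0) = c_0 / (1 - phi_1^2) = 1 / (1 - (0.214)^2) = 1 / 0.954204 = 1.047994.
  gamma(1) = phi_1 gamma(0) = (0.214)(1.047994) = 0.224271.
Therefore gamma(1) = 0.2243 (to 4 decimal places).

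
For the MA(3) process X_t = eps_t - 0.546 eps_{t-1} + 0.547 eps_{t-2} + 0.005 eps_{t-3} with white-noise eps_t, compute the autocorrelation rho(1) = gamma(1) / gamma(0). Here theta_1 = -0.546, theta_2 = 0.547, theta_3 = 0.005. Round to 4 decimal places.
\rho(1) = -0.5271

For an MA(q) process with theta_0 = 1, the autocovariance is
  gamma(k) = sigma^2 * sum_{i=0..q-k} theta_i * theta_{i+k},
and rho(k) = gamma(k) / gamma(0). Sigma^2 cancels.
  numerator   = (1)*(-0.546) + (-0.546)*(0.547) + (0.547)*(0.005) = -0.841927.
  denominator = (1)^2 + (-0.546)^2 + (0.547)^2 + (0.005)^2 = 1.59735.
  rho(1) = -0.841927 / 1.59735 = -0.5271.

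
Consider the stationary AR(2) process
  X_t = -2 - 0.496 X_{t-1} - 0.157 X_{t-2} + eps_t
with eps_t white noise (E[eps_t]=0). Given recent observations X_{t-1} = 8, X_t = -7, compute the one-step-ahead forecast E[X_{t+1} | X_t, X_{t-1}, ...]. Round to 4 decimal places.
E[X_{t+1} \mid \mathcal F_t] = 0.2160

For an AR(p) model X_t = c + sum_i phi_i X_{t-i} + eps_t, the
one-step-ahead conditional mean is
  E[X_{t+1} | X_t, ...] = c + sum_i phi_i X_{t+1-i}.
Substitute known values:
  E[X_{t+1} | ...] = -2 + (-0.496) * (-7) + (-0.157) * (8)
                   = 0.2160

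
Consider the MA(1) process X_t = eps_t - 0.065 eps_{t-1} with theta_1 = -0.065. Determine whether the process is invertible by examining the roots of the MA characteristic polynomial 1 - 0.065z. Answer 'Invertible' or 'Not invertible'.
\text{Invertible}

The MA(q) characteristic polynomial is P(z) = 1 - 0.065z.
Invertibility requires all roots to lie outside the unit circle, i.e. |z| > 1 for every root.
This is linear in z: 1 + (-0.065) z = 0  =>  z = -1/(-0.065) = 15.384615,  |z| = 15.384615.
Moduli of all roots: 15.3846.
All moduli strictly greater than 1? Yes.
Verdict: Invertible.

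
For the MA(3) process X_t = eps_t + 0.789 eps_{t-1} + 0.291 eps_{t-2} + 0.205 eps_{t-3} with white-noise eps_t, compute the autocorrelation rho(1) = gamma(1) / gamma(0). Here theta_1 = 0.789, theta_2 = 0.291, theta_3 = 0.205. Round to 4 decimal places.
\rho(1) = 0.6164

For an MA(q) process with theta_0 = 1, the autocovariance is
  gamma(k) = sigma^2 * sum_{i=0..q-k} theta_i * theta_{i+k},
and rho(k) = gamma(k) / gamma(0). Sigma^2 cancels.
  numerator   = (1)*(0.789) + (0.789)*(0.291) + (0.291)*(0.205) = 1.078254.
  denominator = (1)^2 + (0.789)^2 + (0.291)^2 + (0.205)^2 = 1.749227.
  rho(1) = 1.078254 / 1.749227 = 0.6164.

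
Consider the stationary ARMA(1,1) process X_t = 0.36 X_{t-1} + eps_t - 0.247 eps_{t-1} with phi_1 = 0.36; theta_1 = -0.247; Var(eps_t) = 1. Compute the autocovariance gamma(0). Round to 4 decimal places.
\gamma(0) = 1.0147

Multiply the model equation by X_{t-k} and take expectations. With theta_0 = psi_0 = 1 and psi_j the MA(infinity) weights, this gives
  gamma(k) - sum_i phi_i gamma(k-i) = c_k,
  c_k = sigma^2 * sum_{j=k..q} theta_j psi_{j-k}   (c_k = 0 for k > q),
using gamma(-m) = gamma(m).
psi-weights needed (psi_j = theta_j + sum_i phi_i psi_{j-i}):
  psi_1 = theta_1 + phi_1 = -0.247 + (0.36) = 0.113
Right-hand sides:
  c_0 = sigma^2 (1 + theta_1 psi_1) = 1 * (1 + (-0.247)(0.113)) = 1 * 0.972089 = 0.972089
  c_1 = sigma^2 theta_1 = 1 * (-0.247) = -0.247
  c_2 = 0
Equations for k = 0 and k = 1 (AR order 1):
  gamma(0) = phi_1 gamma(1) + c_0
  gamma(1) = phi_1 gamma(0) + c_1
Substituting the second into the first: gamma(0) (1 - phi_1^2) = c_0 + phi_1 c_1, so
  gamma(0) = (c_0 + phi_1 c_1) / (1 - phi_1^2) = (0.972089 + (0.36)(-0.247)) / (1 - (0.36)^2) = 0.883169 / 0.8704 = 1.01467.
Therefore gamma(0) = 1.0147 (to 4 decimal places).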